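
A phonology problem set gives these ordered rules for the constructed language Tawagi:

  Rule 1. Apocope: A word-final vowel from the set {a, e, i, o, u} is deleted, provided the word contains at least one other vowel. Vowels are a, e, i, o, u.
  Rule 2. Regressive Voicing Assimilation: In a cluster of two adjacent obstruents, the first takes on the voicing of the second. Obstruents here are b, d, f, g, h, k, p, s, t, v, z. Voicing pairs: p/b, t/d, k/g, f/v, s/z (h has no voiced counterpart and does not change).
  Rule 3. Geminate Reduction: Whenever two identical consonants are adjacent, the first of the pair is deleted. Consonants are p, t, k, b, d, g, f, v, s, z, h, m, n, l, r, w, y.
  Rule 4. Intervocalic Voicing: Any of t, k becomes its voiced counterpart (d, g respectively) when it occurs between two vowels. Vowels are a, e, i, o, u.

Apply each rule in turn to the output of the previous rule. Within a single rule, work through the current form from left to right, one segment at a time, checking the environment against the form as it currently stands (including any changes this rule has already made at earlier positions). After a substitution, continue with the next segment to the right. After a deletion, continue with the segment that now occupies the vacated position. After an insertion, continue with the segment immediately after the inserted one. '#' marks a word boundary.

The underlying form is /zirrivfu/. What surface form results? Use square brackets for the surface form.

[zirif]

Rule 1 Apocope: [zirrivfu] → [zirrivf]
Rule 2 Regressive Voicing Assimilation: [zirrivf] → [zirriff]
Rule 3 Geminate Reduction: [zirriff] → [zirif]
Rule 4 Intervocalic Voicing: no change — [zirif]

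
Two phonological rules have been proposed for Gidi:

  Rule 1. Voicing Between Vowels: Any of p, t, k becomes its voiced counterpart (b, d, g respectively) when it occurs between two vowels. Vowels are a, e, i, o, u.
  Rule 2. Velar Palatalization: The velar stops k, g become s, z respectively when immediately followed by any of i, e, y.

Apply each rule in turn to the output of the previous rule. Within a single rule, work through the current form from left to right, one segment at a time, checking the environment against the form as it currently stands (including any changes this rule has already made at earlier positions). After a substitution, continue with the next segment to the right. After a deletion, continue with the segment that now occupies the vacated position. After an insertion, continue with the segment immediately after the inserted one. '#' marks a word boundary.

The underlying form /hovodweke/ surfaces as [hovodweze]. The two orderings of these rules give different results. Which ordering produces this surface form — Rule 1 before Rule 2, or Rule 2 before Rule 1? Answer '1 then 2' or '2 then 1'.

Order 1 then 2:
  1 Voicing Between Vowels: [hovodweke] → [hovodwege]
  2 Velar Palatalization: [hovodwege] → [hovodweze]
  result: [hovodweze]
Order 2 then 1:
  2 Velar Palatalization: [hovodweke] → [hovodwese]
  1 Voicing Between Vowels: no change — [hovodwese]
  result: [hovodwese]

1 then 2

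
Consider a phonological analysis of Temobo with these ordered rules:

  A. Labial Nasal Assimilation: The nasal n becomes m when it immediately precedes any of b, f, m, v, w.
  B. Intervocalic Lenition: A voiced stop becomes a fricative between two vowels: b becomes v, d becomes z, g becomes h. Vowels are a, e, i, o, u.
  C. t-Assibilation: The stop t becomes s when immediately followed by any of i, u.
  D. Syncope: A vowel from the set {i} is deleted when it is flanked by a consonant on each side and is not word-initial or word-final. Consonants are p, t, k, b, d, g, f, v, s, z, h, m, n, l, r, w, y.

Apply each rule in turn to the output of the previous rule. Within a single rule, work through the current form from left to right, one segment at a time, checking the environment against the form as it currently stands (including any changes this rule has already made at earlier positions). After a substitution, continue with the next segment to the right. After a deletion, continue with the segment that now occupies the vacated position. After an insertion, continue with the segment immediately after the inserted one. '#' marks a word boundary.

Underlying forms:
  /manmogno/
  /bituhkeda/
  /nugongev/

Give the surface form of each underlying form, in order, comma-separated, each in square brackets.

[mammogno], [bsuhkeza], [nuhongev]

/manmogno/:
  A Labial Nasal Assimilation: [manmogno] → [mammogno]
  B Intervocalic Lenition: no change — [mammogno]
  C t-Assibilation: no change — [mammogno]
  D Syncope: no change — [mammogno]
/bituhkeda/:
  A Labial Nasal Assimilation: no change — [bituhkeda]
  B Intervocalic Lenition: [bituhkeda] → [bituhkeza]
  C t-Assibilation: [bituhkeza] → [bisuhkeza]
  D Syncope: [bisuhkeza] → [bsuhkeza]
/nugongev/:
  A Labial Nasal Assimilation: no change — [nugongev]
  B Intervocalic Lenition: [nugongev] → [nuhongev]
  C t-Assibilation: no change — [nuhongev]
  D Syncope: no change — [nuhongev]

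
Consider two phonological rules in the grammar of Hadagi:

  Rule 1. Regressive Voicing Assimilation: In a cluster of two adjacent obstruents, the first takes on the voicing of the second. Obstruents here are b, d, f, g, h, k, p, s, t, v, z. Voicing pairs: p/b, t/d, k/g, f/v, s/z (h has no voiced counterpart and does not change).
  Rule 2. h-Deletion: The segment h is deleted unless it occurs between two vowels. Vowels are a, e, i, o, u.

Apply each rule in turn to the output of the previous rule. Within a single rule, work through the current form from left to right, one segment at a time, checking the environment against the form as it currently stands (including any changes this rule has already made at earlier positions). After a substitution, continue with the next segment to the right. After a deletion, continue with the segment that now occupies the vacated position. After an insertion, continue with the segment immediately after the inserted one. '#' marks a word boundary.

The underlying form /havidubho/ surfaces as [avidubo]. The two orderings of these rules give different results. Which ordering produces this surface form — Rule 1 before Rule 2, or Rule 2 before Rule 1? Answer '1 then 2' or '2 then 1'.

2 then 1

Order 1 then 2:
  1 Regressive Voicing Assimilation: [havidubho] → [havidupho]
  2 h-Deletion: [havidupho] → [avidupo]
  result: [avidupo]
Order 2 then 1:
  2 h-Deletion: [havidubho] → [avidubo]
  1 Regressive Voicing Assimilation: no change — [avidubo]
  result: [avidubo]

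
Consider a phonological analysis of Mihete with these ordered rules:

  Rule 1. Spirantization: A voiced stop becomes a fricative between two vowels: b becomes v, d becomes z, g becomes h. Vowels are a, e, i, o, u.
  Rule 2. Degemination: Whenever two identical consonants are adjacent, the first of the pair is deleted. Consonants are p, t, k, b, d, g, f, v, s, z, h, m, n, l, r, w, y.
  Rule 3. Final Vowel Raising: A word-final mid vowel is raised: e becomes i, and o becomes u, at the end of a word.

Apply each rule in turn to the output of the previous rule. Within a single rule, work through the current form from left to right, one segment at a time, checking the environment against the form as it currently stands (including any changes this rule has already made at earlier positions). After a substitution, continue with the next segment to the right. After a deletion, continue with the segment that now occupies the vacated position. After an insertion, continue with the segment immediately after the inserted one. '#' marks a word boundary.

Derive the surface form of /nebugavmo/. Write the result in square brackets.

Rule 1 Spirantization: [nebugavmo] → [nevuhavmo]
Rule 2 Degemination: no change — [nevuhavmo]
Rule 3 Final Vowel Raising: [nevuhavmo] → [nevuhavmu]

[nevuhavmu]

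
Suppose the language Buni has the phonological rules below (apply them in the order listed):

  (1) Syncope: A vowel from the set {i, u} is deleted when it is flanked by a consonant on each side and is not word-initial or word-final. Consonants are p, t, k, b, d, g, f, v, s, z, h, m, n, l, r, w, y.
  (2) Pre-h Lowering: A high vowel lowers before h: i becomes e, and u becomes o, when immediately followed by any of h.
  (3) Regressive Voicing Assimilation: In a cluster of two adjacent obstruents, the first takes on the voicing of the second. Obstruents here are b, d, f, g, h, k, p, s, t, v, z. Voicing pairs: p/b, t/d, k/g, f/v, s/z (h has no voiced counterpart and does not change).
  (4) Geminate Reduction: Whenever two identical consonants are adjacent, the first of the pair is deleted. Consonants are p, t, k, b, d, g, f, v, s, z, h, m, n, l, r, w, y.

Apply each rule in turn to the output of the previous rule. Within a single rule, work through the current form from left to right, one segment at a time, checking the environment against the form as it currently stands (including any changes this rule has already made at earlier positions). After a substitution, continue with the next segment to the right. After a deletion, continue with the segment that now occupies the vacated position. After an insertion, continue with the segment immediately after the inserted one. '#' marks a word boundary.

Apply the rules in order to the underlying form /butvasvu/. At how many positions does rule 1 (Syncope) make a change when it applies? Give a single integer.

(1) Syncope: [butvasvu] → [btvasvu]
(2) Pre-h Lowering: no change — [btvasvu]
(3) Regressive Voicing Assimilation: [btvasvu] → [pdvazvu]
(4) Geminate Reduction: no change — [pdvazvu]
Rule 1 changed 1 position(s).

1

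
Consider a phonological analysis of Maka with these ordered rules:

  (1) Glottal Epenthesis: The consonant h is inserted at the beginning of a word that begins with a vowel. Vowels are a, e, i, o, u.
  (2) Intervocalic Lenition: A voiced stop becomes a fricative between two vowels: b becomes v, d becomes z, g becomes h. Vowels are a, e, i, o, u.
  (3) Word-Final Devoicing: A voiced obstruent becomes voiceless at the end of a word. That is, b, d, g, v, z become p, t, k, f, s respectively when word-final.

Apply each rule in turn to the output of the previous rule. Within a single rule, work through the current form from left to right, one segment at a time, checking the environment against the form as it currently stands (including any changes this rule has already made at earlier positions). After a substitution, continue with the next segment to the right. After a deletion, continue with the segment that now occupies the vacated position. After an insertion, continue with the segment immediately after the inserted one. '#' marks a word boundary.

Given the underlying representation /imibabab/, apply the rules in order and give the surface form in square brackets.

(1) Glottal Epenthesis: [imibabab] → [himibabab]
(2) Intervocalic Lenition: [himibabab] → [himivavab]
(3) Word-Final Devoicing: [himivavab] → [himivavap]

[himivavap]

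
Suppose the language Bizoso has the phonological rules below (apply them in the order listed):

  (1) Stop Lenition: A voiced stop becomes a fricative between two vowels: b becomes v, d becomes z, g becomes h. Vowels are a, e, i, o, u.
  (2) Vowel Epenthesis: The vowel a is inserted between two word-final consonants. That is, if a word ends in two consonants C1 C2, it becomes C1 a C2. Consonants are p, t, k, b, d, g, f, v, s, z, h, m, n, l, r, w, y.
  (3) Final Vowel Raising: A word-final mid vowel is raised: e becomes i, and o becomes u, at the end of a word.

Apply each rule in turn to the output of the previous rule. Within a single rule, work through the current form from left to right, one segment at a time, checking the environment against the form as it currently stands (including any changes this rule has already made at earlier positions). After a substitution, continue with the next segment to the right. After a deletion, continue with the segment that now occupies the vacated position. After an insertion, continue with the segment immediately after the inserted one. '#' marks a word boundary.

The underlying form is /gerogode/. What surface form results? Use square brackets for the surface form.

[gerohozi]

(1) Stop Lenition: [gerogode] → [gerohoze]
(2) Vowel Epenthesis: no change — [gerohoze]
(3) Final Vowel Raising: [gerohoze] → [gerohozi]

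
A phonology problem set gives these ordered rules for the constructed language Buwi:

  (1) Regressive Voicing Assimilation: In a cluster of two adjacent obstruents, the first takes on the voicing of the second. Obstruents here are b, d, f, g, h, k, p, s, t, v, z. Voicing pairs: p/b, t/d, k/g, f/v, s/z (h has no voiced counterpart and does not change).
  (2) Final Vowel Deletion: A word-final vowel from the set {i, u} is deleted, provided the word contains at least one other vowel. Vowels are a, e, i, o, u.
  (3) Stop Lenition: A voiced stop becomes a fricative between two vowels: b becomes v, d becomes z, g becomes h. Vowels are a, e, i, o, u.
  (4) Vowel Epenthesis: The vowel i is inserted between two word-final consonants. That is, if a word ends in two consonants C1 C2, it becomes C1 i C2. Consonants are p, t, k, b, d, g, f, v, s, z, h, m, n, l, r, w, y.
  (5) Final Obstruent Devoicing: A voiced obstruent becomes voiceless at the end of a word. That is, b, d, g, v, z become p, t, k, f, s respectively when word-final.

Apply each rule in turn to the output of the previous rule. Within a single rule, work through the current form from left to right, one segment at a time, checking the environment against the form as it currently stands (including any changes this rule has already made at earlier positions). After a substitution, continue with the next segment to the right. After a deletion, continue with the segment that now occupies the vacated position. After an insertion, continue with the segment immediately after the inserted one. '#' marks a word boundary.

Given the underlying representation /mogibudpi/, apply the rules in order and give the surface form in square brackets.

(1) Regressive Voicing Assimilation: [mogibudpi] → [mogibutpi]
(2) Final Vowel Deletion: [mogibutpi] → [mogibutp]
(3) Stop Lenition: [mogibutp] → [mohivutp]
(4) Vowel Epenthesis: [mohivutp] → [mohivutip]
(5) Final Obstruent Devoicing: no change — [mohivutip]

[mohivutip]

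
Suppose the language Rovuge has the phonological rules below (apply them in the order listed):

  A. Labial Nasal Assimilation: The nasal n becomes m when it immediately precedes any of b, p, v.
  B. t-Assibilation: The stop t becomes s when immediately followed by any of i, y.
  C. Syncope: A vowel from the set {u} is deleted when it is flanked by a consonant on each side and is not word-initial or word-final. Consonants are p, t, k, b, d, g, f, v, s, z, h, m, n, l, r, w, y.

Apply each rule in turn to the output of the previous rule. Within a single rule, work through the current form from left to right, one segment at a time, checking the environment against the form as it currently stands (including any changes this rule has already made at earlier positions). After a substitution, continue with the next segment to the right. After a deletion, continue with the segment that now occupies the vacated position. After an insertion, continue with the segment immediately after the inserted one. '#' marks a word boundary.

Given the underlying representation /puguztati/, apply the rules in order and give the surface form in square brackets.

A Labial Nasal Assimilation: no change — [puguztati]
B t-Assibilation: [puguztati] → [puguztasi]
C Syncope: [puguztasi] → [pgztasi]

[pgztasi]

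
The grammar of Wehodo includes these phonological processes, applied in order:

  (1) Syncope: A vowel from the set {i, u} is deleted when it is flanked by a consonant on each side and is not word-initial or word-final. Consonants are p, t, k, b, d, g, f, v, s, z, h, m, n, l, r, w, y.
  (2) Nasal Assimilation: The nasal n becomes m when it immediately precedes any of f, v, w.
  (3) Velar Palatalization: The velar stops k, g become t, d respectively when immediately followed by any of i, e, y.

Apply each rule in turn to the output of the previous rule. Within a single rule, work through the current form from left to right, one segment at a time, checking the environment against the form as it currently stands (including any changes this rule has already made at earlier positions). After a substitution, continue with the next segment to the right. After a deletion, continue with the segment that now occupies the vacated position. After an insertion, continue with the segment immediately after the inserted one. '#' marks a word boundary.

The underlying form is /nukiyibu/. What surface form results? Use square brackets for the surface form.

(1) Syncope: [nukiyibu] → [nkybu]
(2) Nasal Assimilation: no change — [nkybu]
(3) Velar Palatalization: [nkybu] → [ntybu]

[ntybu]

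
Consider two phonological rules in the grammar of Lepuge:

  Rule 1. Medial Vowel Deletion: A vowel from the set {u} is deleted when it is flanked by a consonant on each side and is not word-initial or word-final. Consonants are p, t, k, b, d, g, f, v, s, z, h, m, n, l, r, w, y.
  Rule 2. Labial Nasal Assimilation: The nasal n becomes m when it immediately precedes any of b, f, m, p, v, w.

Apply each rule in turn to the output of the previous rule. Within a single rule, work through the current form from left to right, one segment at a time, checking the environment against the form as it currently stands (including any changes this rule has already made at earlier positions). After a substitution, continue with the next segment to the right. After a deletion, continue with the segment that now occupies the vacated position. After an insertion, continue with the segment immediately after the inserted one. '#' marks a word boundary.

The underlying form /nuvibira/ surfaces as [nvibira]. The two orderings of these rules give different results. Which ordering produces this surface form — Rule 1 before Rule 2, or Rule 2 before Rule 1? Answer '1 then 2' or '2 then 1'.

2 then 1

Order 1 then 2:
  1 Medial Vowel Deletion: [nuvibira] → [nvibira]
  2 Labial Nasal Assimilation: [nvibira] → [mvibira]
  result: [mvibira]
Order 2 then 1:
  2 Labial Nasal Assimilation: no change — [nuvibira]
  1 Medial Vowel Deletion: [nuvibira] → [nvibira]
  result: [nvibira]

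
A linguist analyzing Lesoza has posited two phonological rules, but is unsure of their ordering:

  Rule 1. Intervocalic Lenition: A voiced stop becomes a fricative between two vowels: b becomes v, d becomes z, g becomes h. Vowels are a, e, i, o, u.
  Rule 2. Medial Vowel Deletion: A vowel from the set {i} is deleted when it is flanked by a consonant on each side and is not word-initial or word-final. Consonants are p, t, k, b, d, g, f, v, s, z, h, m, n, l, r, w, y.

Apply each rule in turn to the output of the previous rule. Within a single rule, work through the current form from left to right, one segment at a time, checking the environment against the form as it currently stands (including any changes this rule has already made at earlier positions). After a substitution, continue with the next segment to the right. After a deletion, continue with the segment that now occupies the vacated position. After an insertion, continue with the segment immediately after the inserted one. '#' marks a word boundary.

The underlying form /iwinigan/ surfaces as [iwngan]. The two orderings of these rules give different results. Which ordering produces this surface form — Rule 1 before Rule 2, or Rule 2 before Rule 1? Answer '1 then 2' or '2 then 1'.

Order 1 then 2:
  1 Intervocalic Lenition: [iwinigan] → [iwinihan]
  2 Medial Vowel Deletion: [iwinihan] → [iwnhan]
  result: [iwnhan]
Order 2 then 1:
  2 Medial Vowel Deletion: [iwinigan] → [iwngan]
  1 Intervocalic Lenition: no change — [iwngan]
  result: [iwngan]

2 then 1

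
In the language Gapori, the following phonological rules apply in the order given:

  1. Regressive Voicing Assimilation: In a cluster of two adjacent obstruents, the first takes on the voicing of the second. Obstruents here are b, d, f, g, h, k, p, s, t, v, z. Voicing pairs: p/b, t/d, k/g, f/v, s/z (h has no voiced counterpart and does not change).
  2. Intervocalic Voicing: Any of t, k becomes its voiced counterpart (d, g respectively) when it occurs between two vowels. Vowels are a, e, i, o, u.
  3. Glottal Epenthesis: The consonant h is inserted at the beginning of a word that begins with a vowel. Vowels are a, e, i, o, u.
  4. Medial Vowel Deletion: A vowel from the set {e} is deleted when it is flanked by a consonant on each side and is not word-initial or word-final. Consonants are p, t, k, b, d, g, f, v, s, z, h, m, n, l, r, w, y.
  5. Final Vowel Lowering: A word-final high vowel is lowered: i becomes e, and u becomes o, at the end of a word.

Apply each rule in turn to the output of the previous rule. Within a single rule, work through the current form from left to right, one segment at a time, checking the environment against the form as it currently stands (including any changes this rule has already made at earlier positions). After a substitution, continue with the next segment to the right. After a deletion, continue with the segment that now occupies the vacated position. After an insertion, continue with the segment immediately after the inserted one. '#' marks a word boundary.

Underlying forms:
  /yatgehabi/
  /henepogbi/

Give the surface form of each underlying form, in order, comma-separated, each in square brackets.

/yatgehabi/:
  1 Regressive Voicing Assimilation: [yatgehabi] → [yadgehabi]
  2 Intervocalic Voicing: no change — [yadgehabi]
  3 Glottal Epenthesis: no change — [yadgehabi]
  4 Medial Vowel Deletion: [yadgehabi] → [yadghabi]
  5 Final Vowel Lowering: [yadghabi] → [yadghabe]
/henepogbi/:
  1 Regressive Voicing Assimilation: no change — [henepogbi]
  2 Intervocalic Voicing: no change — [henepogbi]
  3 Glottal Epenthesis: no change — [henepogbi]
  4 Medial Vowel Deletion: [henepogbi] → [hnpogbi]
  5 Final Vowel Lowering: [hnpogbi] → [hnpogbe]

[yadghabe], [hnpogbe]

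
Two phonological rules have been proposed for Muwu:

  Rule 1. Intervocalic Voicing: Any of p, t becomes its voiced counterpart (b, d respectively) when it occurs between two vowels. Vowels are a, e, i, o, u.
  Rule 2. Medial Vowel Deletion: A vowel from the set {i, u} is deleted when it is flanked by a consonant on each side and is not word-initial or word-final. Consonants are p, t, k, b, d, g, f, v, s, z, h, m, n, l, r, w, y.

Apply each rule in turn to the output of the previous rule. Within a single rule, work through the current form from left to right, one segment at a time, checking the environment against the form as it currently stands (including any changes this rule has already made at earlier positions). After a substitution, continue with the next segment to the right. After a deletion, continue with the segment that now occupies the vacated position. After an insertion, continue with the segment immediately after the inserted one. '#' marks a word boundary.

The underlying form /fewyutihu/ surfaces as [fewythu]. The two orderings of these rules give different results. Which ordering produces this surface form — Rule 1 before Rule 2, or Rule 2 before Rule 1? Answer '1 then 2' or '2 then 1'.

2 then 1

Order 1 then 2:
  1 Intervocalic Voicing: [fewyutihu] → [fewyudihu]
  2 Medial Vowel Deletion: [fewyudihu] → [fewydhu]
  result: [fewydhu]
Order 2 then 1:
  2 Medial Vowel Deletion: [fewyutihu] → [fewythu]
  1 Intervocalic Voicing: no change — [fewythu]
  result: [fewythu]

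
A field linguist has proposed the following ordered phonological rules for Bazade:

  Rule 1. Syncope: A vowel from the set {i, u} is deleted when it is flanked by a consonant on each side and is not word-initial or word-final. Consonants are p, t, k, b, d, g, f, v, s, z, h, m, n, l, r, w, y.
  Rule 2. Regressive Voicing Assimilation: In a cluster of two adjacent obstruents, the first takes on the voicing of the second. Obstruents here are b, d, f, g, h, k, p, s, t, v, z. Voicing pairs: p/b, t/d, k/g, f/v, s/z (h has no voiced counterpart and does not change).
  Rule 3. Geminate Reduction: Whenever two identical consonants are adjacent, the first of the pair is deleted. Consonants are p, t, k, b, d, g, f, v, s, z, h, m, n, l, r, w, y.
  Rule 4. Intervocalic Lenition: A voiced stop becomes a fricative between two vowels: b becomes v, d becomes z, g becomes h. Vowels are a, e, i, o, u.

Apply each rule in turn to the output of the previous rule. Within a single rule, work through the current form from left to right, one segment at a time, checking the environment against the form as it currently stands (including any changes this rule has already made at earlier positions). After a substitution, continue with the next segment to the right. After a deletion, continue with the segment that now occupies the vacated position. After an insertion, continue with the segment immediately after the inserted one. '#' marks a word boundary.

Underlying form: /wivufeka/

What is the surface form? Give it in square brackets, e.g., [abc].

Rule 1 Syncope: [wivufeka] → [wvfeka]
Rule 2 Regressive Voicing Assimilation: [wvfeka] → [wffeka]
Rule 3 Geminate Reduction: [wffeka] → [wfeka]
Rule 4 Intervocalic Lenition: no change — [wfeka]

[wfeka]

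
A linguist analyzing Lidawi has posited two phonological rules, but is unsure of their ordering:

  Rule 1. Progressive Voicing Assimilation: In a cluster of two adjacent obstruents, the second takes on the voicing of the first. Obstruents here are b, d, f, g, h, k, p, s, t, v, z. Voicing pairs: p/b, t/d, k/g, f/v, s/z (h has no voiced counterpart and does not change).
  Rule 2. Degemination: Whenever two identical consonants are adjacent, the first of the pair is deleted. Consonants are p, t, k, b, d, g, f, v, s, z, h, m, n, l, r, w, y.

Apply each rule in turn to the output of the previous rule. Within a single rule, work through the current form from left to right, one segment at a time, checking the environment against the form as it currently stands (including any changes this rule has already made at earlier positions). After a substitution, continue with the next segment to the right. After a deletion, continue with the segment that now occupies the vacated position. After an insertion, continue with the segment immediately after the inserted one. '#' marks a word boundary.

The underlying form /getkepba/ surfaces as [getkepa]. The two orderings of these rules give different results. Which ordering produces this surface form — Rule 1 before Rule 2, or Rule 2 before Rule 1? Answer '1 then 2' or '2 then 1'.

Order 1 then 2:
  1 Progressive Voicing Assimilation: [getkepba] → [getkeppa]
  2 Degemination: [getkeppa] → [getkepa]
  result: [getkepa]
Order 2 then 1:
  2 Degemination: no change — [getkepba]
  1 Progressive Voicing Assimilation: [getkepba] → [getkeppa]
  result: [getkeppa]

1 then 2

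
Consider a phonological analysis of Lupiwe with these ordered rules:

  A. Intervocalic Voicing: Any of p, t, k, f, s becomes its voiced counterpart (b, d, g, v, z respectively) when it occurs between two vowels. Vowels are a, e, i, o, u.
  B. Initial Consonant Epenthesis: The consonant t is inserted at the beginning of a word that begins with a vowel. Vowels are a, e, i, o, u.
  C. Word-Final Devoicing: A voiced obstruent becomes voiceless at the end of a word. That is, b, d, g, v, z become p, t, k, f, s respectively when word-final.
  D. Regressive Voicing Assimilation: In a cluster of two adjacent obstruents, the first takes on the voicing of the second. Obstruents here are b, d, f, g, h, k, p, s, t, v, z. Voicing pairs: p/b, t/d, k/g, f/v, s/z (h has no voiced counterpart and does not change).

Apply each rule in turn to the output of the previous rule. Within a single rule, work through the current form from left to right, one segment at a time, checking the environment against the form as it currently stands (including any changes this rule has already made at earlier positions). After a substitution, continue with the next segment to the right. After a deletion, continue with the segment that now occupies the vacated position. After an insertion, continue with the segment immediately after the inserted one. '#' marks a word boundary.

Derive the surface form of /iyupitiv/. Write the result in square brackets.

[tiyubidif]

A Intervocalic Voicing: [iyupitiv] → [iyubidiv]
B Initial Consonant Epenthesis: [iyubidiv] → [tiyubidiv]
C Word-Final Devoicing: [tiyubidiv] → [tiyubidif]
D Regressive Voicing Assimilation: no change — [tiyubidif]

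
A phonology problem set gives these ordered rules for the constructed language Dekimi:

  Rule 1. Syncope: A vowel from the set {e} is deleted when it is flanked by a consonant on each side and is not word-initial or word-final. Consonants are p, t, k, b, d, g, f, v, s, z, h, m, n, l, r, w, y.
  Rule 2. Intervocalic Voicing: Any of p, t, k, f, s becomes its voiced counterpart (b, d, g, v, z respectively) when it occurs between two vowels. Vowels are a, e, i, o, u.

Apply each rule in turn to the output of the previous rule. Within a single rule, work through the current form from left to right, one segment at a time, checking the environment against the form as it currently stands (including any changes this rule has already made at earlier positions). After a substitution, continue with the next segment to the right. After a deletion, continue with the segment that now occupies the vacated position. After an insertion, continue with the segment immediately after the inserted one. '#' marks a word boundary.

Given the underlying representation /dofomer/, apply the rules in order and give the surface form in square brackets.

Rule 1 Syncope: [dofomer] → [dofomr]
Rule 2 Intervocalic Voicing: [dofomr] → [dovomr]

[dovomr]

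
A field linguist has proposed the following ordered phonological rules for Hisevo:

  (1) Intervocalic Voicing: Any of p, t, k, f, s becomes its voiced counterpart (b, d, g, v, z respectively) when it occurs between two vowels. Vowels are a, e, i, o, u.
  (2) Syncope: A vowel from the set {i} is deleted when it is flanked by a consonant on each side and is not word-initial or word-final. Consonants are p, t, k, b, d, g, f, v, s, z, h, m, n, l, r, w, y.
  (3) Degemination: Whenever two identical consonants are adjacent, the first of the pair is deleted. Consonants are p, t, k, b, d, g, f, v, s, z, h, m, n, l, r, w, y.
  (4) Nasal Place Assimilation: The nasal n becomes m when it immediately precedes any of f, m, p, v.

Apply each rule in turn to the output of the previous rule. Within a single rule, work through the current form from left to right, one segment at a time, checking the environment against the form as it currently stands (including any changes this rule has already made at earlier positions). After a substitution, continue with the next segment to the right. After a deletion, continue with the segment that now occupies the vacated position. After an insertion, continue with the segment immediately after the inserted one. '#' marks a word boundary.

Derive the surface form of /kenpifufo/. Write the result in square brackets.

(1) Intervocalic Voicing: [kenpifufo] → [kenpivuvo]
(2) Syncope: [kenpivuvo] → [kenpvuvo]
(3) Degemination: no change — [kenpvuvo]
(4) Nasal Place Assimilation: [kenpvuvo] → [kempvuvo]

[kempvuvo]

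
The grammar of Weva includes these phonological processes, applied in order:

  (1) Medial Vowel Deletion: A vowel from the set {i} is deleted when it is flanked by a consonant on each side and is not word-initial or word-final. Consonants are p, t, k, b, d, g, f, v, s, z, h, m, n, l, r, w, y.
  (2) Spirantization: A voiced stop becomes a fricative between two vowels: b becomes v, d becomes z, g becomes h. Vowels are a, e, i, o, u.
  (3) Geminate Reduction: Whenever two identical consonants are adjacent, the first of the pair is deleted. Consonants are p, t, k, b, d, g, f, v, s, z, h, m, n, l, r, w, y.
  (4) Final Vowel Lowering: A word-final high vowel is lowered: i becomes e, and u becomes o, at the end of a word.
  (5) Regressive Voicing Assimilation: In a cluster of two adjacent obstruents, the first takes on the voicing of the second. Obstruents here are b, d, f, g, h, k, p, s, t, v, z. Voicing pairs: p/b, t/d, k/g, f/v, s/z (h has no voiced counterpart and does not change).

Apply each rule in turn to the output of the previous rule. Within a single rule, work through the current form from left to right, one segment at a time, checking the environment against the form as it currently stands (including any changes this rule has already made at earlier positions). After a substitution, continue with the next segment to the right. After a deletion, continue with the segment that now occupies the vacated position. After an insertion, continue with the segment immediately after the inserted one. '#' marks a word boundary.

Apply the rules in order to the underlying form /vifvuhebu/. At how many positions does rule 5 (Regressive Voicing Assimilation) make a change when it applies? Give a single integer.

(1) Medial Vowel Deletion: [vifvuhebu] → [vfvuhebu]
(2) Spirantization: [vfvuhebu] → [vfvuhevu]
(3) Geminate Reduction: no change — [vfvuhevu]
(4) Final Vowel Lowering: [vfvuhevu] → [vfvuhevo]
(5) Regressive Voicing Assimilation: [vfvuhevo] → [fvvuhevo]
Rule 5 changed 2 position(s).

2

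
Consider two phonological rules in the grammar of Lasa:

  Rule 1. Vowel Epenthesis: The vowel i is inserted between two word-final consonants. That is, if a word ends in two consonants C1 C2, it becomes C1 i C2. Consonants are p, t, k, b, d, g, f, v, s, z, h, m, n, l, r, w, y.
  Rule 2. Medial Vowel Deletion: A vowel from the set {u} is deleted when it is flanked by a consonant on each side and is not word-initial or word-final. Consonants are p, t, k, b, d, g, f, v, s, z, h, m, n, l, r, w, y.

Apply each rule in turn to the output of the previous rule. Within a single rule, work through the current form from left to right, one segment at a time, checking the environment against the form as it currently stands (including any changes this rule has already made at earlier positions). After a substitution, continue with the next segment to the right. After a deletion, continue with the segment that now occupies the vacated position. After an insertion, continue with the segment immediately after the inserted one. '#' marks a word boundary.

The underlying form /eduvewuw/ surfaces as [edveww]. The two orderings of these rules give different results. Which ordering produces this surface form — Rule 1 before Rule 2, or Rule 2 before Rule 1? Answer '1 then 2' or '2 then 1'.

1 then 2

Order 1 then 2:
  1 Vowel Epenthesis: no change — [eduvewuw]
  2 Medial Vowel Deletion: [eduvewuw] → [edveww]
  result: [edveww]
Order 2 then 1:
  2 Medial Vowel Deletion: [eduvewuw] → [edveww]
  1 Vowel Epenthesis: [edveww] → [edvewiw]
  result: [edvewiw]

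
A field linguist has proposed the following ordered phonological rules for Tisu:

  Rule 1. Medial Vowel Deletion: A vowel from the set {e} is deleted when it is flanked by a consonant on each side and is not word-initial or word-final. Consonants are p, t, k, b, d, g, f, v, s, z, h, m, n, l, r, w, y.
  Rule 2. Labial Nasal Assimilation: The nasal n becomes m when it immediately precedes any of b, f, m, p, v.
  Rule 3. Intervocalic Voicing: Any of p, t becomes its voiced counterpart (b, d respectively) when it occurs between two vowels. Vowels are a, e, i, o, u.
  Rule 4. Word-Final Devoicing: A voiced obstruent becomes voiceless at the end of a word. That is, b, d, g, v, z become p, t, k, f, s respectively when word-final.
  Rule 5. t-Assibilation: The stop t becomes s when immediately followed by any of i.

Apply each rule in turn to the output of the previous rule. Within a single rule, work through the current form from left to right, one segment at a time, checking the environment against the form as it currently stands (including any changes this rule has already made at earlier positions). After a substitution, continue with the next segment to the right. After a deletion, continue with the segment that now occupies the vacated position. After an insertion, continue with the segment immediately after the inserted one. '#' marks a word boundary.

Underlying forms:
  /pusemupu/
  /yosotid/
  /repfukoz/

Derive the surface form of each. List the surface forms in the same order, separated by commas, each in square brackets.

/pusemupu/:
  Rule 1 Medial Vowel Deletion: [pusemupu] → [pusmupu]
  Rule 2 Labial Nasal Assimilation: no change — [pusmupu]
  Rule 3 Intervocalic Voicing: [pusmupu] → [pusmubu]
  Rule 4 Word-Final Devoicing: no change — [pusmubu]
  Rule 5 t-Assibilation: no change — [pusmubu]
/yosotid/:
  Rule 1 Medial Vowel Deletion: no change — [yosotid]
  Rule 2 Labial Nasal Assimilation: no change — [yosotid]
  Rule 3 Intervocalic Voicing: [yosotid] → [yosodid]
  Rule 4 Word-Final Devoicing: [yosodid] → [yosodit]
  Rule 5 t-Assibilation: no change — [yosodit]
/repfukoz/:
  Rule 1 Medial Vowel Deletion: [repfukoz] → [rpfukoz]
  Rule 2 Labial Nasal Assimilation: no change — [rpfukoz]
  Rule 3 Intervocalic Voicing: no change — [rpfukoz]
  Rule 4 Word-Final Devoicing: [rpfukoz] → [rpfukos]
  Rule 5 t-Assibilation: no change — [rpfukos]

[pusmubu], [yosodit], [rpfukos]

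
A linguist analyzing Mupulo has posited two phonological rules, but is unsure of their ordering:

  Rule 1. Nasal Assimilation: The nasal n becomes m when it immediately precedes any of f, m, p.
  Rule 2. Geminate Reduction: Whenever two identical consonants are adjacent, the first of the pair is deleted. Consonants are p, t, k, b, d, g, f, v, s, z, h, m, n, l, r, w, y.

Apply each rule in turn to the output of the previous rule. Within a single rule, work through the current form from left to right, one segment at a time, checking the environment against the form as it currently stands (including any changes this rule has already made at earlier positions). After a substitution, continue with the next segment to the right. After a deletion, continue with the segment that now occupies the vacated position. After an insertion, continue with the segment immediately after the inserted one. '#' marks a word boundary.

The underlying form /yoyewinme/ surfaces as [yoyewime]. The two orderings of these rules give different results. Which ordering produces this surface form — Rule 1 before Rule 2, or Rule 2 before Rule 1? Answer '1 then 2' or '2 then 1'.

Order 1 then 2:
  1 Nasal Assimilation: [yoyewinme] → [yoyewimme]
  2 Geminate Reduction: [yoyewimme] → [yoyewime]
  result: [yoyewime]
Order 2 then 1:
  2 Geminate Reduction: no change — [yoyewinme]
  1 Nasal Assimilation: [yoyewinme] → [yoyewimme]
  result: [yoyewimme]

1 then 2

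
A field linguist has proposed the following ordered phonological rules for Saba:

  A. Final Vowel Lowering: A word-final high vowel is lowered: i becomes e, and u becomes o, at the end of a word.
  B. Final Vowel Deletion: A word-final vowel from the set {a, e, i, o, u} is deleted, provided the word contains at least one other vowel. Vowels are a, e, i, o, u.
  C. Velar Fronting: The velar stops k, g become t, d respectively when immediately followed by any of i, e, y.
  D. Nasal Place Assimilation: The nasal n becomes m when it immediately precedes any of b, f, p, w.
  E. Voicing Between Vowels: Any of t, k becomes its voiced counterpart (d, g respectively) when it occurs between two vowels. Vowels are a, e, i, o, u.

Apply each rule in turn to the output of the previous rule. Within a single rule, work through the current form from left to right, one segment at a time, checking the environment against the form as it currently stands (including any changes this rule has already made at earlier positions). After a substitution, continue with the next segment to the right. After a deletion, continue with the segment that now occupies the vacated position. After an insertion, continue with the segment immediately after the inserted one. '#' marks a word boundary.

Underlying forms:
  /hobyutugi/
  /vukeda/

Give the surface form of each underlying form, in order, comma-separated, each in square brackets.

/hobyutugi/:
  A Final Vowel Lowering: [hobyutugi] → [hobyutuge]
  B Final Vowel Deletion: [hobyutuge] → [hobyutug]
  C Velar Fronting: no change — [hobyutug]
  D Nasal Place Assimilation: no change — [hobyutug]
  E Voicing Between Vowels: [hobyutug] → [hobyudug]
/vukeda/:
  A Final Vowel Lowering: no change — [vukeda]
  B Final Vowel Deletion: [vukeda] → [vuked]
  C Velar Fronting: [vuked] → [vuted]
  D Nasal Place Assimilation: no change — [vuted]
  E Voicing Between Vowels: [vuted] → [vuded]

[hobyudug], [vuded]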